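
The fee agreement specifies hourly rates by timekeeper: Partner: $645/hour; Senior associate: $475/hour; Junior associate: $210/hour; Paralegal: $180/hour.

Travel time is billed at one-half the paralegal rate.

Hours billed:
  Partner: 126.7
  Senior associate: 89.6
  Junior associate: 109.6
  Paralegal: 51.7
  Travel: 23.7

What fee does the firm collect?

Partner: 126.7 × $645 = $81,721.50
Senior associate: 89.6 × $475 = $42,560.00
Junior associate: 109.6 × $210 = $23,016.00
Paralegal: 51.7 × $180 = $9,306.00
Subtotal: $81,721.50 + $42,560.00 + $23,016.00 + $9,306.00 = $156,603.50
Travel: 23.7 × ($180 ÷ 2) = 23.7 × $90.00 = $2,133.00
Total: $156,603.50 + $2,133.00 = $158,736.50

$158,736.50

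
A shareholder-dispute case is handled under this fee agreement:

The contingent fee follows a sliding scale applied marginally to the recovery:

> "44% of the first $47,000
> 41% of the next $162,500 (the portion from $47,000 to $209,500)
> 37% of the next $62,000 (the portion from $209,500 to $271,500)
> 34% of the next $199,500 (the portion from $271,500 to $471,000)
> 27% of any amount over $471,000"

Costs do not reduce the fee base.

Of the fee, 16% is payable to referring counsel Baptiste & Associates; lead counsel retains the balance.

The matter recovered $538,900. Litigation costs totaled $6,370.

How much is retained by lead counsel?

Fee base is the gross recovery, $538,900; costs are reimbursed separately.
First $47,000 at 44% = $20,680.00
Next $162,500 at 41% = $66,625.00
Next $62,000 at 37% = $22,940.00
Next $199,500 at 34% = $67,830.00
Remaining $67,900 at 27% = $18,333.00
Fee: $20,680.00 + $66,625.00 + $22,940.00 + $67,830.00 + $18,333.00 = $196,408.00
Referral share: 16% of $196,408.00 = $31,425.28; lead counsel retains $196,408.00 − $31,425.28 = $164,982.72.

$164,982.72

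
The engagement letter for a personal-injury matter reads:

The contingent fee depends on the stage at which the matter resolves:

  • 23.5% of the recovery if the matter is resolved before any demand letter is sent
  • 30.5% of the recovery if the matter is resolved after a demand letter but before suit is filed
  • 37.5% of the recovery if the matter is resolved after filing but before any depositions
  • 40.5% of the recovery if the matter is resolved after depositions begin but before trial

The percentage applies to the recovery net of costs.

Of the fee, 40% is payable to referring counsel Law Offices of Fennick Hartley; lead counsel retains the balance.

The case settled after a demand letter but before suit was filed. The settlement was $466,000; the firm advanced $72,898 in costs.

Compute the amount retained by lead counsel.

$71,937.67

Fee base (net of costs): $466,000 − $72,898 = $393,102
The matter settled after a demand letter but before suit was filed, so the 30.5% rate applies.
$393,102 × 30.5% = $119,896.11
Referral share: 40% of $119,896.11 = $47,958.44; lead counsel retains $119,896.11 − $47,958.44 = $71,937.67.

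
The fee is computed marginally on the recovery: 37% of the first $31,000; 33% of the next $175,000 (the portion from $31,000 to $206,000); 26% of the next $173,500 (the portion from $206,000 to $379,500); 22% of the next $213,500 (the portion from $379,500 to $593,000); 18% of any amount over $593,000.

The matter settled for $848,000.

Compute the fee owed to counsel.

$207,200.00

First $31,000 at 37% = $11,470.00
Next $175,000 at 33% = $57,750.00
Next $173,500 at 26% = $45,110.00
Next $213,500 at 22% = $46,970.00
Remaining $255,000 at 18% = $45,900.00
Fee: $11,470.00 + $57,750.00 + $45,110.00 + $46,970.00 + $45,900.00 = $207,200.00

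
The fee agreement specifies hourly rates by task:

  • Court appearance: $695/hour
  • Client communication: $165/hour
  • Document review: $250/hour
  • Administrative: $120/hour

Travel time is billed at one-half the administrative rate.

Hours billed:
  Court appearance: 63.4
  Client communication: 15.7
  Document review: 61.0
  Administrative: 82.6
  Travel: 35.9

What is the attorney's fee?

Court appearance: 63.4 × $695 = $44,063.00
Client communication: 15.7 × $165 = $2,590.50
Document review: 61.0 × $250 = $15,250.00
Administrative: 82.6 × $120 = $9,912.00
Subtotal: $44,063.00 + $2,590.50 + $15,250.00 + $9,912.00 = $71,815.50
Travel: 35.9 × ($120 ÷ 2) = 35.9 × $60.00 = $2,154.00
Total: $71,815.50 + $2,154.00 = $73,969.50

$73,969.50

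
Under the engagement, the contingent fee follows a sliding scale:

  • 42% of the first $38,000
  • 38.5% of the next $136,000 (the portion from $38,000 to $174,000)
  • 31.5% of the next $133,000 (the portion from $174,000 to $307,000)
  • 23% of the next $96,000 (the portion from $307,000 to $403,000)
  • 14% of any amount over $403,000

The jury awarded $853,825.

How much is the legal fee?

$195,410.50

First $38,000 at 42% = $15,960.00
Next $136,000 at 38.5% = $52,360.00
Next $133,000 at 31.5% = $41,895.00
Next $96,000 at 23% = $22,080.00
Remaining $450,825 at 14% = $63,115.50
Fee: $15,960.00 + $52,360.00 + $41,895.00 + $22,080.00 + $63,115.50 = $195,410.50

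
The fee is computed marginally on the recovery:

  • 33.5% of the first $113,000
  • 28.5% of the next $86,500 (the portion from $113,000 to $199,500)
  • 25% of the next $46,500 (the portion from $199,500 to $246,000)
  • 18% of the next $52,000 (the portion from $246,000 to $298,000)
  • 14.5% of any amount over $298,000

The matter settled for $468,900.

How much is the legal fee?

First $113,000 at 33.5% = $37,855.00
Next $86,500 at 28.5% = $24,652.50
Next $46,500 at 25% = $11,625.00
Next $52,000 at 18% = $9,360.00
Remaining $170,900 at 14.5% = $24,780.50
Fee: $37,855.00 + $24,652.50 + $11,625.00 + $9,360.00 + $24,780.50 = $108,273.00

$108,273.00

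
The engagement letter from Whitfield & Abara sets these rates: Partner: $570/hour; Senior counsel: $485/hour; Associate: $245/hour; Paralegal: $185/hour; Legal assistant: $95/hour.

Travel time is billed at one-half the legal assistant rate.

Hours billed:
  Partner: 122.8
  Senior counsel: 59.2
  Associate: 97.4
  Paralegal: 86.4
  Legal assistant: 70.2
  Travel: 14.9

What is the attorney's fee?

$145,931.75

Partner: 122.8 × $570 = $69,996.00
Senior counsel: 59.2 × $485 = $28,712.00
Associate: 97.4 × $245 = $23,863.00
Paralegal: 86.4 × $185 = $15,984.00
Legal assistant: 70.2 × $95 = $6,669.00
Subtotal: $69,996.00 + $28,712.00 + $23,863.00 + $15,984.00 + $6,669.00 = $145,224.00
Travel: 14.9 × ($95 ÷ 2) = 14.9 × $47.50 = $707.75
Total: $145,224.00 + $707.75 = $145,931.75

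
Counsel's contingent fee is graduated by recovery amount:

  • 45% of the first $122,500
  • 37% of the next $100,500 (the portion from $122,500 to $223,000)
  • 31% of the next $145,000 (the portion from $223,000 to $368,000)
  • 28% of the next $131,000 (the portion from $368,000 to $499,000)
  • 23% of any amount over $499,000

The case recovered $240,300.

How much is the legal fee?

First $122,500 at 45% = $55,125.00
Next $100,500 at 37% = $37,185.00
Remaining $17,300 at 31% = $5,363.00
Fee: $55,125.00 + $37,185.00 + $5,363.00 = $97,673.00

$97,673.00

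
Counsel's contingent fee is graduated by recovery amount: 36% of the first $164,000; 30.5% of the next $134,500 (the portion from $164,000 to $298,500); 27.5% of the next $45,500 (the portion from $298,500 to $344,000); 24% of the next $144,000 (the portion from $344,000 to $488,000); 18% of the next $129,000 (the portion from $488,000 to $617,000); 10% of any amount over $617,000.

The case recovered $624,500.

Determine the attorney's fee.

First $164,000 at 36% = $59,040.00
Next $134,500 at 30.5% = $41,022.50
Next $45,500 at 27.5% = $12,512.50
Next $144,000 at 24% = $34,560.00
Next $129,000 at 18% = $23,220.00
Remaining $7,500 at 10% = $750.00
Fee: $59,040.00 + $41,022.50 + $12,512.50 + $34,560.00 + $23,220.00 + $750.00 = $171,105.00

$171,105.00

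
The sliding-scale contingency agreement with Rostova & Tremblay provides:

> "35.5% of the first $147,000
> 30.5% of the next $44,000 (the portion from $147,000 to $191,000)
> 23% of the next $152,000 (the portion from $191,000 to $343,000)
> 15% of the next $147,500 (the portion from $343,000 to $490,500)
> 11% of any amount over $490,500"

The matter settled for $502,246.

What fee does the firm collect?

First $147,000 at 35.5% = $52,185.00
Next $44,000 at 30.5% = $13,420.00
Next $152,000 at 23% = $34,960.00
Next $147,500 at 15% = $22,125.00
Remaining $11,746 at 11% = $1,292.06
Fee: $52,185.00 + $13,420.00 + $34,960.00 + $22,125.00 + $1,292.06 = $123,982.06

$123,982.06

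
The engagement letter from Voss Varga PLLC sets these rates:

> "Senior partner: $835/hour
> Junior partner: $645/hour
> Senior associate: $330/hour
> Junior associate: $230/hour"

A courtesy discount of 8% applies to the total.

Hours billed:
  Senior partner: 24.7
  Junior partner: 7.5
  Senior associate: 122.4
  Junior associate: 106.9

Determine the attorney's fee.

$83,205.72

Senior partner: 24.7 × $835 = $20,624.50
Junior partner: 7.5 × $645 = $4,837.50
Senior associate: 122.4 × $330 = $40,392.00
Junior associate: 106.9 × $230 = $24,587.00
Subtotal: $90,441.00
Less 8% discount: −$7,235.28
Total: $90,441.00 − $7,235.28 = $83,205.72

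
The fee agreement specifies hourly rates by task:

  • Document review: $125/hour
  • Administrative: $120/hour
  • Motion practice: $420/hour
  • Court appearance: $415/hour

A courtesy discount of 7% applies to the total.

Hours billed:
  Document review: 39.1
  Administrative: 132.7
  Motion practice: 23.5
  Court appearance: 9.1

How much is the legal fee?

$32,045.94

Document review: 39.1 × $125 = $4,887.50
Administrative: 132.7 × $120 = $15,924.00
Motion practice: 23.5 × $420 = $9,870.00
Court appearance: 9.1 × $415 = $3,776.50
Subtotal: $34,458.00
Less 7% discount: −$2,412.06
Total: $34,458.00 − $2,412.06 = $32,045.94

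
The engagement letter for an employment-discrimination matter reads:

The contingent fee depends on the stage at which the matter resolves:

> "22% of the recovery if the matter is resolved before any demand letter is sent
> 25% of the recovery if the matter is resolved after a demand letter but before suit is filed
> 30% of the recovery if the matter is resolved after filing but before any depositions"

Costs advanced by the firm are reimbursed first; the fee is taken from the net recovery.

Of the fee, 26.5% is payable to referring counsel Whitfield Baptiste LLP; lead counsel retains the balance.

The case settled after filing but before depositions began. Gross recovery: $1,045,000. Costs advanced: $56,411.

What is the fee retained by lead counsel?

$217,983.87

Fee base (net of costs): $1,045,000 − $56,411 = $988,589
The matter settled after filing but before depositions began, so the 30% rate applies.
$988,589 × 30% = $296,576.70
Referral share: 26.5% of $296,576.70 = $78,592.83; lead counsel retains $296,576.70 − $78,592.83 = $217,983.87.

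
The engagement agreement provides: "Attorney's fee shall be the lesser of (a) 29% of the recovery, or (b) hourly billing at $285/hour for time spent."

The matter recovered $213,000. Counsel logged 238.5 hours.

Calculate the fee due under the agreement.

(a) 29% of $213,000 = $61,770.00
(b) 238.5 × $285 = $67,972.50
The lesser is (a): $61,770.00.

$61,770.00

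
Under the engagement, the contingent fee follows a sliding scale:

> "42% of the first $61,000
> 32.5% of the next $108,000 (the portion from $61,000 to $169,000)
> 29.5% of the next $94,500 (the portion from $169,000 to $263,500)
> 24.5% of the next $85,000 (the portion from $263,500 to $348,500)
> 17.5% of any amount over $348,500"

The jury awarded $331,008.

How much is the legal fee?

First $61,000 at 42% = $25,620.00
Next $108,000 at 32.5% = $35,100.00
Next $94,500 at 29.5% = $27,877.50
Remaining $67,508 at 24.5% = $16,539.46
Fee: $25,620.00 + $35,100.00 + $27,877.50 + $16,539.46 = $105,136.96

$105,136.96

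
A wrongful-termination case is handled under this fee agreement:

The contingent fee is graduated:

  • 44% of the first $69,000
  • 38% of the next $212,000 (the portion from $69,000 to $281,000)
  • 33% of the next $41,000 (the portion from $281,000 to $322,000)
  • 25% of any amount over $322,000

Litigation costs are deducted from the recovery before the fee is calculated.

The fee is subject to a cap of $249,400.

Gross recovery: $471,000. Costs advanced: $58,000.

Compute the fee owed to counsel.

$147,200.00

Fee base (net of costs): $471,000 − $58,000 = $413,000
First $69,000 at 44% = $30,360.00
Next $212,000 at 38% = $80,560.00
Next $41,000 at 33% = $13,530.00
Remaining $91,000 at 25% = $22,750.00
Fee: $30,360.00 + $80,560.00 + $13,530.00 + $22,750.00 = $147,200.00
$147,200.00 is under the $249,400 cap.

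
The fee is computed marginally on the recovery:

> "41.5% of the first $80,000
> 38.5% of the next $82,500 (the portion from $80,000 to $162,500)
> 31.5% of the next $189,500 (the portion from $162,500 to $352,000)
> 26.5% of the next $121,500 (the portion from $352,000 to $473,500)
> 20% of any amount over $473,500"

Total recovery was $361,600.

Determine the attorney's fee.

$127,199.00

First $80,000 at 41.5% = $33,200.00
Next $82,500 at 38.5% = $31,762.50
Next $189,500 at 31.5% = $59,692.50
Remaining $9,600 at 26.5% = $2,544.00
Fee: $33,200.00 + $31,762.50 + $59,692.50 + $2,544.00 = $127,199.00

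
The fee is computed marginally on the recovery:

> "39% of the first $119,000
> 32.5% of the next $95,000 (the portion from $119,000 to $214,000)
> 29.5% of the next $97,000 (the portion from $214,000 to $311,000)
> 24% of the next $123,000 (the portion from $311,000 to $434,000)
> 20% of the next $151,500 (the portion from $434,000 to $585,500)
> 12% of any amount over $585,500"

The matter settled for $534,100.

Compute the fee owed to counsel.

First $119,000 at 39% = $46,410.00
Next $95,000 at 32.5% = $30,875.00
Next $97,000 at 29.5% = $28,615.00
Next $123,000 at 24% = $29,520.00
Remaining $100,100 at 20% = $20,020.00
Fee: $46,410.00 + $30,875.00 + $28,615.00 + $29,520.00 + $20,020.00 = $155,440.00

$155,440.00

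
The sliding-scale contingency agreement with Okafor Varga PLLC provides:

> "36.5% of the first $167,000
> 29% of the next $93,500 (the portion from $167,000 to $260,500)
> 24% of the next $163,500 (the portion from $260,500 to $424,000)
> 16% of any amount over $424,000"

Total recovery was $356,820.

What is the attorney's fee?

First $167,000 at 36.5% = $60,955.00
Next $93,500 at 29% = $27,115.00
Remaining $96,320 at 24% = $23,116.80
Fee: $60,955.00 + $27,115.00 + $23,116.80 = $111,186.80

$111,186.80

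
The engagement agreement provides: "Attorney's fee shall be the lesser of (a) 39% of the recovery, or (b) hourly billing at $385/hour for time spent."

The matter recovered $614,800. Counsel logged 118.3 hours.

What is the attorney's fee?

$45,545.50

(a) 39% of $614,800 = $239,772.00
(b) 118.3 × $385 = $45,545.50
The lesser is (b): $45,545.50.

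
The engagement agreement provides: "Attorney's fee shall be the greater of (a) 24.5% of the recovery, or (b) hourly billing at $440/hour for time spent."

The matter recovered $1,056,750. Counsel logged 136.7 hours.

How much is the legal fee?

(a) 24.5% of $1,056,750 = $258,903.75
(b) 136.7 × $440 = $60,148.00
The greater is (a): $258,903.75.

$258,903.75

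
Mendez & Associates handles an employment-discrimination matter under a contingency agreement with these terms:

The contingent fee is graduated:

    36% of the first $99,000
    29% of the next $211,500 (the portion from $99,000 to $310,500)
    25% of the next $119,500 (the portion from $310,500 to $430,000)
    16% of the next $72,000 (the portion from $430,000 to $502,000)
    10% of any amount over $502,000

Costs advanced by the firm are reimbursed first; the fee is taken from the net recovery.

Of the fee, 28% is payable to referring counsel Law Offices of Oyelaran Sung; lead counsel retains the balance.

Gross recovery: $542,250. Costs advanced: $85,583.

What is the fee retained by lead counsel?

$94,404.04

Fee base (net of costs): $542,250 − $85,583 = $456,667
First $99,000 at 36% = $35,640.00
Next $211,500 at 29% = $61,335.00
Next $119,500 at 25% = $29,875.00
Remaining $26,667 at 16% = $4,266.72
Fee: $35,640.00 + $61,335.00 + $29,875.00 + $4,266.72 = $131,116.72
Referral share: 28% of $131,116.72 = $36,712.68; lead counsel retains $131,116.72 − $36,712.68 = $94,404.04.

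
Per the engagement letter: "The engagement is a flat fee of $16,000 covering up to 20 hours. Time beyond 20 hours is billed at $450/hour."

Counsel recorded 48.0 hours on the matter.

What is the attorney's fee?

$28,600.00

Flat fee: $16,000.00
Excess hours: 48.0 − 20 = 28.0
Overrun: 28.0 × $450 = $12,600.00
Total: $16,000.00 + $12,600.00 = $28,600.00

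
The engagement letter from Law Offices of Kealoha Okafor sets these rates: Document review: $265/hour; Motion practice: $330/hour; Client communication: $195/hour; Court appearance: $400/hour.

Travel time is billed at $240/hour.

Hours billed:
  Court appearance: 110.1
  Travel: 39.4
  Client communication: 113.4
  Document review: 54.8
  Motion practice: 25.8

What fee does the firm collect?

$98,645.00

Document review: 54.8 × $265 = $14,522.00
Motion practice: 25.8 × $330 = $8,514.00
Client communication: 113.4 × $195 = $22,113.00
Court appearance: 110.1 × $400 = $44,040.00
Subtotal: $14,522.00 + $8,514.00 + $22,113.00 + $44,040.00 = $89,189.00
Travel: 39.4 × $240 = $9,456.00
Total: $89,189.00 + $9,456.00 = $98,645.00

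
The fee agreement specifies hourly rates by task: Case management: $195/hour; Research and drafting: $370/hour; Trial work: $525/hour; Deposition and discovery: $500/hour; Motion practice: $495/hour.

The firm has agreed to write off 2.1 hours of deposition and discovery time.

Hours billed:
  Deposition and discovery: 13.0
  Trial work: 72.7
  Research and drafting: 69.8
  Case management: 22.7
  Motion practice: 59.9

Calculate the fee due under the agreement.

Case management: 22.7 × $195 = $4,426.50
Research and drafting: 69.8 × $370 = $25,826.00
Trial work: 72.7 × $525 = $38,167.50
Deposition and discovery: 13.0 × $500 = $6,500.00
Motion practice: 59.9 × $495 = $29,650.50
Subtotal: $104,570.50
Write-off: 2.1 × $500 = $1,050.00
Total: $104,570.50 − $1,050.00 = $103,520.50

$103,520.50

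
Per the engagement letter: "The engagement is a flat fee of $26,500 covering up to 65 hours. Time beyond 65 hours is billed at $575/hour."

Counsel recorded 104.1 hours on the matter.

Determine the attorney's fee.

$48,982.50

Flat fee: $26,500.00
Excess hours: 104.1 − 65 = 39.1
Overrun: 39.1 × $575 = $22,482.50
Total: $26,500.00 + $22,482.50 = $48,982.50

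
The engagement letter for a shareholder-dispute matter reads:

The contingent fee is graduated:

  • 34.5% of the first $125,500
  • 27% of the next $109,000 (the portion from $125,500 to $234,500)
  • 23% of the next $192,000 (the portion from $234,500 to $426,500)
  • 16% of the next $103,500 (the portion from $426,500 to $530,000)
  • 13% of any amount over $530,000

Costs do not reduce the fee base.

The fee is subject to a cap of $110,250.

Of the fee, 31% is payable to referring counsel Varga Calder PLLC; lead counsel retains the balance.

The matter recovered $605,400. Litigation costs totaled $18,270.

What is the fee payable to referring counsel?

$34,177.50

Fee base is the gross recovery, $605,400; costs are reimbursed separately.
First $125,500 at 34.5% = $43,297.50
Next $109,000 at 27% = $29,430.00
Next $192,000 at 23% = $44,160.00
Next $103,500 at 16% = $16,560.00
Remaining $75,400 at 13% = $9,802.00
Fee: $43,297.50 + $29,430.00 + $44,160.00 + $16,560.00 + $9,802.00 = $143,249.50
$143,249.50 exceeds the $110,250 cap, so the fee is capped at $110,250.00.
Referral share: 31% of $110,250.00 = $34,177.50; lead counsel retains $110,250.00 − $34,177.50 = $76,072.50.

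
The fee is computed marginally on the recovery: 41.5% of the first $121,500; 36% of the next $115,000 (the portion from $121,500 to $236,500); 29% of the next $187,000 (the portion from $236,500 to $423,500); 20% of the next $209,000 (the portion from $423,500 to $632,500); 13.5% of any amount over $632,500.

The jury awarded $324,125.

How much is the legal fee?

$117,233.75

First $121,500 at 41.5% = $50,422.50
Next $115,000 at 36% = $41,400.00
Remaining $87,625 at 29% = $25,411.25
Fee: $50,422.50 + $41,400.00 + $25,411.25 = $117,233.75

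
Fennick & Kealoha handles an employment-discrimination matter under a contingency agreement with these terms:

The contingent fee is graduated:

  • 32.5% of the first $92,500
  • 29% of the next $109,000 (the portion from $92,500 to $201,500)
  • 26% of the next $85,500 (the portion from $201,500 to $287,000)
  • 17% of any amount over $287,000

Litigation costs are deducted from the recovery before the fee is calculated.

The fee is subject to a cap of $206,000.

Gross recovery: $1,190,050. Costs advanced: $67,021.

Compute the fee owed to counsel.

Fee base (net of costs): $1,190,050 − $67,021 = $1,123,029
First $92,500 at 32.5% = $30,062.50
Next $109,000 at 29% = $31,610.00
Next $85,500 at 26% = $22,230.00
Remaining $836,029 at 17% = $142,124.93
Fee: $30,062.50 + $31,610.00 + $22,230.00 + $142,124.93 = $226,027.43
$226,027.43 exceeds the $206,000 cap, so the fee is capped at $206,000.00.

$206,000.00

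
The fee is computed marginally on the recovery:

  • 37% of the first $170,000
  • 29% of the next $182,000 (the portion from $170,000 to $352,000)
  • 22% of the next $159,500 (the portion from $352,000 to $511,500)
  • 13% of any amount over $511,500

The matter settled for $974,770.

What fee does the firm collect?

First $170,000 at 37% = $62,900.00
Next $182,000 at 29% = $52,780.00
Next $159,500 at 22% = $35,090.00
Remaining $463,270 at 13% = $60,225.10
Fee: $62,900.00 + $52,780.00 + $35,090.00 + $60,225.10 = $210,995.10

$210,995.10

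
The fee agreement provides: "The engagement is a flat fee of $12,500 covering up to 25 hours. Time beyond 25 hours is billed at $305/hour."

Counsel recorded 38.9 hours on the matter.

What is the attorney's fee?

Flat fee: $12,500.00
Excess hours: 38.9 − 25 = 13.9
Overrun: 13.9 × $305 = $4,239.50
Total: $12,500.00 + $4,239.50 = $16,739.50

$16,739.50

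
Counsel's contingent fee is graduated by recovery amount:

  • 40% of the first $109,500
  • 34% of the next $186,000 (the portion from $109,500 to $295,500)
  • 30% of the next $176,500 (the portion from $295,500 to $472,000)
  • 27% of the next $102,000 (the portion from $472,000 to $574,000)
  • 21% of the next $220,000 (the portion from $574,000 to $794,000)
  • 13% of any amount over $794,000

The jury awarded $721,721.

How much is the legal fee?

$218,551.41

First $109,500 at 40% = $43,800.00
Next $186,000 at 34% = $63,240.00
Next $176,500 at 30% = $52,950.00
Next $102,000 at 27% = $27,540.00
Remaining $147,721 at 21% = $31,021.41
Fee: $43,800.00 + $63,240.00 + $52,950.00 + $27,540.00 + $31,021.41 = $218,551.41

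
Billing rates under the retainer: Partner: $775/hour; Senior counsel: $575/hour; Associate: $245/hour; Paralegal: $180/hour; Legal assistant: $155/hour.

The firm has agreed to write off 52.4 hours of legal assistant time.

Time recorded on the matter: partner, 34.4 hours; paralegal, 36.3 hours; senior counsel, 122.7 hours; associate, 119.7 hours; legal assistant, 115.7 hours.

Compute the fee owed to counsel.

Partner: 34.4 × $775 = $26,660.00
Senior counsel: 122.7 × $575 = $70,552.50
Associate: 119.7 × $245 = $29,326.50
Paralegal: 36.3 × $180 = $6,534.00
Legal assistant: 115.7 × $155 = $17,933.50
Subtotal: $151,006.50
Write-off: 52.4 × $155 = $8,122.00
Total: $151,006.50 − $8,122.00 = $142,884.50

$142,884.50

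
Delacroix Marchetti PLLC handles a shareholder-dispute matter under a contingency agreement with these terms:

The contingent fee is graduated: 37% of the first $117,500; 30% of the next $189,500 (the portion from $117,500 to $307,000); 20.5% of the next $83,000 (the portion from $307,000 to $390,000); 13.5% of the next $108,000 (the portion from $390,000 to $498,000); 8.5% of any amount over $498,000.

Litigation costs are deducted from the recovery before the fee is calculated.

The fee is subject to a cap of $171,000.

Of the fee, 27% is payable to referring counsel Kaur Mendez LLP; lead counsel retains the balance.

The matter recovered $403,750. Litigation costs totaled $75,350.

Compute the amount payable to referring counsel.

Fee base (net of costs): $403,750 − $75,350 = $328,400
First $117,500 at 37% = $43,475.00
Next $189,500 at 30% = $56,850.00
Remaining $21,400 at 20.5% = $4,387.00
Fee: $43,475.00 + $56,850.00 + $4,387.00 = $104,712.00
$104,712.00 is under the $171,000 cap.
Referral share: 27% of $104,712.00 = $28,272.24; lead counsel retains $104,712.00 − $28,272.24 = $76,439.76.

$28,272.24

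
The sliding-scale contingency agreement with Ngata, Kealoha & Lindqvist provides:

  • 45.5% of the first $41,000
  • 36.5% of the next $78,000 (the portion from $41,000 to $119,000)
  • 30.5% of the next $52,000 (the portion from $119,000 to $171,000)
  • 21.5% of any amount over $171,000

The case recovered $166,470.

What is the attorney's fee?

First $41,000 at 45.5% = $18,655.00
Next $78,000 at 36.5% = $28,470.00
Remaining $47,470 at 30.5% = $14,478.35
Fee: $18,655.00 + $28,470.00 + $14,478.35 = $61,603.35

$61,603.35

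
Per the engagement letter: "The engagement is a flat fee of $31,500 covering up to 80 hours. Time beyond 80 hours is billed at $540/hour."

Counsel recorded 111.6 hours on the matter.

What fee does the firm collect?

$48,564.00

Flat fee: $31,500.00
Excess hours: 111.6 − 80 = 31.6
Overrun: 31.6 × $540 = $17,064.00
Total: $31,500.00 + $17,064.00 = $48,564.00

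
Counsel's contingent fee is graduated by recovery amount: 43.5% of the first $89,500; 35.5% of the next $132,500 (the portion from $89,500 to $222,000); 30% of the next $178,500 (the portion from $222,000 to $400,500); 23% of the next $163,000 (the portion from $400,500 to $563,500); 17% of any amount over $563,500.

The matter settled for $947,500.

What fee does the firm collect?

$242,290.00

First $89,500 at 43.5% = $38,932.50
Next $132,500 at 35.5% = $47,037.50
Next $178,500 at 30% = $53,550.00
Next $163,000 at 23% = $37,490.00
Remaining $384,000 at 17% = $65,280.00
Fee: $38,932.50 + $47,037.50 + $53,550.00 + $37,490.00 + $65,280.00 = $242,290.00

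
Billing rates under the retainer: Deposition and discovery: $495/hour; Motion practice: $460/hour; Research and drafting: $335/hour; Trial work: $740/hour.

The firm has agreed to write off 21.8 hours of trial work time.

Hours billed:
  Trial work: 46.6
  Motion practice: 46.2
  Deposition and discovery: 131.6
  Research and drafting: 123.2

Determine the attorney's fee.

Deposition and discovery: 131.6 × $495 = $65,142.00
Motion practice: 46.2 × $460 = $21,252.00
Research and drafting: 123.2 × $335 = $41,272.00
Trial work: 46.6 × $740 = $34,484.00
Subtotal: $162,150.00
Write-off: 21.8 × $740 = $16,132.00
Total: $162,150.00 − $16,132.00 = $146,018.00

$146,018.00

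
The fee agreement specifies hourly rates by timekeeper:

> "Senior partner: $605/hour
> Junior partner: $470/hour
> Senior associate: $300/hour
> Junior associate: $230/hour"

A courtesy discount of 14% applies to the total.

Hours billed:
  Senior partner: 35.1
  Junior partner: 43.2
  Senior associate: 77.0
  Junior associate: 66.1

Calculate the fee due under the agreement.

$68,664.55

Senior partner: 35.1 × $605 = $21,235.50
Junior partner: 43.2 × $470 = $20,304.00
Senior associate: 77.0 × $300 = $23,100.00
Junior associate: 66.1 × $230 = $15,203.00
Subtotal: $79,842.50
Less 14% discount: −$11,177.95
Total: $79,842.50 − $11,177.95 = $68,664.55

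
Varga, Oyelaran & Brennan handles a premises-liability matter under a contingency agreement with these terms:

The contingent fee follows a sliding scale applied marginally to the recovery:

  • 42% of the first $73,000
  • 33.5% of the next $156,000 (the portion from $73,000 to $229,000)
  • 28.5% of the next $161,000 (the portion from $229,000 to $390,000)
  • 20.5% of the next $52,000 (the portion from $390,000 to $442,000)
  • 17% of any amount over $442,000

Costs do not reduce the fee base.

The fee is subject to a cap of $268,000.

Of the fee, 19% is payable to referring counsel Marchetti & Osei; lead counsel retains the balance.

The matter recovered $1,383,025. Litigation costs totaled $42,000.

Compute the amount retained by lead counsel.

$217,080.00

Fee base is the gross recovery, $1,383,025; costs are reimbursed separately.
First $73,000 at 42% = $30,660.00
Next $156,000 at 33.5% = $52,260.00
Next $161,000 at 28.5% = $45,885.00
Next $52,000 at 20.5% = $10,660.00
Remaining $941,025 at 17% = $159,974.25
Fee: $30,660.00 + $52,260.00 + $45,885.00 + $10,660.00 + $159,974.25 = $299,439.25
$299,439.25 exceeds the $268,000 cap, so the fee is capped at $268,000.00.
Referral share: 19% of $268,000.00 = $50,920.00; lead counsel retains $268,000.00 − $50,920.00 = $217,080.00.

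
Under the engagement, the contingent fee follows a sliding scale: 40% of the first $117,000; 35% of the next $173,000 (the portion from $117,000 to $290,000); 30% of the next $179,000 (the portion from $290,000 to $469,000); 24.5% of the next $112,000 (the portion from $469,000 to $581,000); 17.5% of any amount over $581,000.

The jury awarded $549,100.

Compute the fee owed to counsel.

First $117,000 at 40% = $46,800.00
Next $173,000 at 35% = $60,550.00
Next $179,000 at 30% = $53,700.00
Remaining $80,100 at 24.5% = $19,624.50
Fee: $46,800.00 + $60,550.00 + $53,700.00 + $19,624.50 = $180,674.50

$180,674.50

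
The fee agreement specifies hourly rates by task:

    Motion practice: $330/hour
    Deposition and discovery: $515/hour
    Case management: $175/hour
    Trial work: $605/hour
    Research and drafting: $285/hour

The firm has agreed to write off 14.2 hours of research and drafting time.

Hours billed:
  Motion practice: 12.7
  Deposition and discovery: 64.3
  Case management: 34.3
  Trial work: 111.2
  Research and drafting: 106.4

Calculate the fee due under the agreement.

$136,861.00

Motion practice: 12.7 × $330 = $4,191.00
Deposition and discovery: 64.3 × $515 = $33,114.50
Case management: 34.3 × $175 = $6,002.50
Trial work: 111.2 × $605 = $67,276.00
Research and drafting: 106.4 × $285 = $30,324.00
Subtotal: $140,908.00
Write-off: 14.2 × $285 = $4,047.00
Total: $140,908.00 − $4,047.00 = $136,861.00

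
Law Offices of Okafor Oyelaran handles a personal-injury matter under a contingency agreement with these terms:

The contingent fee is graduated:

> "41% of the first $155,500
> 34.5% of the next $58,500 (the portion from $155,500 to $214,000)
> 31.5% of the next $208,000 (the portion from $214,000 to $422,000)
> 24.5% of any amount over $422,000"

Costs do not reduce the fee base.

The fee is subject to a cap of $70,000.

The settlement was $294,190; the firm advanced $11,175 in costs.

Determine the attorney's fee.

$70,000.00

Fee base is the gross recovery, $294,190; costs are reimbursed separately.
First $155,500 at 41% = $63,755.00
Next $58,500 at 34.5% = $20,182.50
Remaining $80,190 at 31.5% = $25,259.85
Fee: $63,755.00 + $20,182.50 + $25,259.85 = $109,197.35
$109,197.35 exceeds the $70,000 cap, so the fee is capped at $70,000.00.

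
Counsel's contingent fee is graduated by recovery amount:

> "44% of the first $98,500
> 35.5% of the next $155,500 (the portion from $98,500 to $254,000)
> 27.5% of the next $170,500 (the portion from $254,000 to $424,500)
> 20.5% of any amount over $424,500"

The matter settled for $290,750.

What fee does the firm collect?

First $98,500 at 44% = $43,340.00
Next $155,500 at 35.5% = $55,202.50
Remaining $36,750 at 27.5% = $10,106.25
Fee: $43,340.00 + $55,202.50 + $10,106.25 = $108,648.75

$108,648.75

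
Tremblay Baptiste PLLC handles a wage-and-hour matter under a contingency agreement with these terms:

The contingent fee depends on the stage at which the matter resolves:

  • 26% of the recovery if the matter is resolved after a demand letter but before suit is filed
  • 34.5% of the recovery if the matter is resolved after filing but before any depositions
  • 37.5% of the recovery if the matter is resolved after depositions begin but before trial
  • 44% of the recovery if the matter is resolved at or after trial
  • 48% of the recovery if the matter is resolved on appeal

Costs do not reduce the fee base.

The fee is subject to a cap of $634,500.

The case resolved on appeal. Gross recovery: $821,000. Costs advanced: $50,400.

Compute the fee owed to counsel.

$394,080.00

Fee base is the gross recovery, $821,000; costs are reimbursed separately.
The matter resolved on appeal, so the 48% rate applies.
$821,000 × 48% = $394,080.00
$394,080.00 is under the $634,500 cap.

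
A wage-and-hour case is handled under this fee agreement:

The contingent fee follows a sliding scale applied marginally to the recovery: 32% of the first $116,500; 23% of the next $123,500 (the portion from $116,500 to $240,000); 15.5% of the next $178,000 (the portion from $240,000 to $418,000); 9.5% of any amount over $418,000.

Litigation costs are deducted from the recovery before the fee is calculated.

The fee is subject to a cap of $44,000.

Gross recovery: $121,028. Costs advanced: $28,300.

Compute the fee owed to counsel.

Fee base (net of costs): $121,028 − $28,300 = $92,728
First $92,728 at 32% = $29,672.96
$29,672.96 is under the $44,000 cap.

$29,672.96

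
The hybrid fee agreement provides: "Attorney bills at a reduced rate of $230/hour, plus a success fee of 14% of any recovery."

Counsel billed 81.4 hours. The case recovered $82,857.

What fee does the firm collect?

Hourly: 81.4 × $230 = $18,722.00
Success fee: 14% of $82,857 = $11,599.98
Total: $18,722.00 + $11,599.98 = $30,321.98

$30,321.98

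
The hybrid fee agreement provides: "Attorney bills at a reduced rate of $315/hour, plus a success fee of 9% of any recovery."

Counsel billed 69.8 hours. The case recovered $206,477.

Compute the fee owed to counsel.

Hourly: 69.8 × $315 = $21,987.00
Success fee: 9% of $206,477 = $18,582.93
Total: $21,987.00 + $18,582.93 = $40,569.93

$40,569.93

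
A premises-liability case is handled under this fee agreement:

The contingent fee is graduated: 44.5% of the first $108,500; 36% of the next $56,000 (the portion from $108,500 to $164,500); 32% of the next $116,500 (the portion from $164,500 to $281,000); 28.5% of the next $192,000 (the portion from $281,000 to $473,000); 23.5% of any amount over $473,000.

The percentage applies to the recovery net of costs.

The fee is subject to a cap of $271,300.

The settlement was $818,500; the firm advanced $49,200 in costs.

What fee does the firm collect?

$230,073.00

Fee base (net of costs): $818,500 − $49,200 = $769,300
First $108,500 at 44.5% = $48,282.50
Next $56,000 at 36% = $20,160.00
Next $116,500 at 32% = $37,280.00
Next $192,000 at 28.5% = $54,720.00
Remaining $296,300 at 23.5% = $69,630.50
Fee: $48,282.50 + $20,160.00 + $37,280.00 + $54,720.00 + $69,630.50 = $230,073.00
$230,073.00 is under the $271,300 cap.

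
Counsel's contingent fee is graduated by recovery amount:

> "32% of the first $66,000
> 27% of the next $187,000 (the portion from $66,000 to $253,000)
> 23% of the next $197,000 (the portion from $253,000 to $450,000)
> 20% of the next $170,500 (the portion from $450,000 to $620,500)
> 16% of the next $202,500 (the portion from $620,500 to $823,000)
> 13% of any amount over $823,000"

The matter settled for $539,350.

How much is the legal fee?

First $66,000 at 32% = $21,120.00
Next $187,000 at 27% = $50,490.00
Next $197,000 at 23% = $45,310.00
Remaining $89,350 at 20% = $17,870.00
Fee: $21,120.00 + $50,490.00 + $45,310.00 + $17,870.00 = $134,790.00

$134,790.00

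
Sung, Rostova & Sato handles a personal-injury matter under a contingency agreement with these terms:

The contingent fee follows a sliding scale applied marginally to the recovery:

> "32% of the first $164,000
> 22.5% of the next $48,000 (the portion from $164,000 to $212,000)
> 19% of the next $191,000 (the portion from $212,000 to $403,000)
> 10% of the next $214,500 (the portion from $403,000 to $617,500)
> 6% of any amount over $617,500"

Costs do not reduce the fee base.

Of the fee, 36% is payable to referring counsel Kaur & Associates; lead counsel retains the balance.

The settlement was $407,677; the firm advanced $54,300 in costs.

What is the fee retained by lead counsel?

$64,024.13

Fee base is the gross recovery, $407,677; costs are reimbursed separately.
First $164,000 at 32% = $52,480.00
Next $48,000 at 22.5% = $10,800.00
Next $191,000 at 19% = $36,290.00
Remaining $4,677 at 10% = $467.70
Fee: $52,480.00 + $10,800.00 + $36,290.00 + $467.70 = $100,037.70
Referral share: 36% of $100,037.70 = $36,013.57; lead counsel retains $100,037.70 − $36,013.57 = $64,024.13.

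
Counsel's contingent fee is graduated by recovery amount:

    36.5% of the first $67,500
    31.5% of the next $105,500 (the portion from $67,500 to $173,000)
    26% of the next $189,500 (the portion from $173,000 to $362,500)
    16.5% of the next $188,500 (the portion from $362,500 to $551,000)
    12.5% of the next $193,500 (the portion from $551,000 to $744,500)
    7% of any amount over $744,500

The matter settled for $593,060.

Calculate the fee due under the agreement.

First $67,500 at 36.5% = $24,637.50
Next $105,500 at 31.5% = $33,232.50
Next $189,500 at 26% = $49,270.00
Next $188,500 at 16.5% = $31,102.50
Remaining $42,060 at 12.5% = $5,257.50
Fee: $24,637.50 + $33,232.50 + $49,270.00 + $31,102.50 + $5,257.50 = $143,500.00

$143,500.00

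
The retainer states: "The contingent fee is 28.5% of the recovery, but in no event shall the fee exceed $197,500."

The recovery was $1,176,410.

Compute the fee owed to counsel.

28.5% of $1,176,410 = $335,276.85
That exceeds the $197,500 cap, so the fee is capped at $197,500.

$197,500.00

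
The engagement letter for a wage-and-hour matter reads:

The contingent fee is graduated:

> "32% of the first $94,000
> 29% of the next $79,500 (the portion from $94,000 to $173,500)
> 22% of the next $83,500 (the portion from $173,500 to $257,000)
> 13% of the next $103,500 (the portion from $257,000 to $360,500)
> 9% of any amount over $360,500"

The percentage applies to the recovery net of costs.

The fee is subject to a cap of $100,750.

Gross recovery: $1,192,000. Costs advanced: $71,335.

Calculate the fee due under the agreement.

$100,750.00

Fee base (net of costs): $1,192,000 − $71,335 = $1,120,665
First $94,000 at 32% = $30,080.00
Next $79,500 at 29% = $23,055.00
Next $83,500 at 22% = $18,370.00
Next $103,500 at 13% = $13,455.00
Remaining $760,165 at 9% = $68,414.85
Fee: $30,080.00 + $23,055.00 + $18,370.00 + $13,455.00 + $68,414.85 = $153,374.85
$153,374.85 exceeds the $100,750 cap, so the fee is capped at $100,750.00.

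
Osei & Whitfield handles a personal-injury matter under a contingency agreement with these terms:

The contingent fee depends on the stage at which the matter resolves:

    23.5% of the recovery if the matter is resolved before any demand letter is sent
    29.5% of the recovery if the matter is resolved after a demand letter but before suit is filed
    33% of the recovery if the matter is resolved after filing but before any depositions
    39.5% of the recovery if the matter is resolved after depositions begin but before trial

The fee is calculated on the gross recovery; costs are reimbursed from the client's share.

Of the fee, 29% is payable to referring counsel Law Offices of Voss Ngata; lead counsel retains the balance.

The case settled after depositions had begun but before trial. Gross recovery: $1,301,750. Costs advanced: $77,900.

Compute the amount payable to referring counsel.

Fee base is the gross recovery, $1,301,750; costs are reimbursed separately.
The matter settled after depositions had begun but before trial, so the 39.5% rate applies.
$1,301,750 × 39.5% = $514,191.25
Referral share: 29% of $514,191.25 = $149,115.46; lead counsel retains $514,191.25 − $149,115.46 = $365,075.79.

$149,115.46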